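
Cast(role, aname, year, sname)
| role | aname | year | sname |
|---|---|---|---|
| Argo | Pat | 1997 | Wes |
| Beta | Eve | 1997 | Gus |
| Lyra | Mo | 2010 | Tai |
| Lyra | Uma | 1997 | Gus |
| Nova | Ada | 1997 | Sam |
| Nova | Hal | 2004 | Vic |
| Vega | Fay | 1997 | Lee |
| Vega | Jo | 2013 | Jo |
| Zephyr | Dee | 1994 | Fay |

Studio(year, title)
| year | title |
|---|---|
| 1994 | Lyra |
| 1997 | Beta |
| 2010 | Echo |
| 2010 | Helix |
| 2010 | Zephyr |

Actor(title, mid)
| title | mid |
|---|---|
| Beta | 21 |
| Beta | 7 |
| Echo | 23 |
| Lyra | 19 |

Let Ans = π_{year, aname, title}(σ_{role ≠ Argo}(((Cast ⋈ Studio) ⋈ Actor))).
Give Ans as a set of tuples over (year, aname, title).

{(1994, Dee, Lyra), (1997, Ada, Beta), (1997, Eve, Beta), (1997, Fay, Beta), (1997, Uma, Beta), (2010, Mo, Echo)}

Cast ⋈ Studio (natural join on year): {(Argo, Pat, 1997, Wes, Beta), (Beta, Eve, 1997, Gus, Beta), (Lyra, Mo, 2010, Tai, Echo), (Lyra, Mo, 2010, Tai, Helix), (Lyra, Mo, 2010, Tai, Zephyr), (Lyra, Uma, 1997, Gus, Beta), (Nova, Ada, 1997, Sam, Beta), (Vega, Fay, 1997, Lee, Beta), (Zephyr, Dee, 1994, Fay, Lyra)}
(Cast ⋈ Studio) ⋈ Actor (natural join on title): {(Argo, Pat, 1997, Wes, Beta, 21), (Argo, Pat, 1997, Wes, Beta, 7), (Beta, Eve, 1997, Gus, Beta, 21), (Beta, Eve, 1997, Gus, Beta, 7), (Lyra, Mo, 2010, Tai, Echo, 23), (Lyra, Uma, 1997, Gus, Beta, 21), (Lyra, Uma, 1997, Gus, Beta, 7), (Nova, Ada, 1997, Sam, Beta, 21), (Nova, Ada, 1997, Sam, Beta, 7), (Vega, Fay, 1997, Lee, Beta, 21), (Vega, Fay, 1997, Lee, Beta, 7), (Zephyr, Dee, 1994, Fay, Lyra, 19)}
Filtering on role ≠ Argo leaves {(Beta, Eve, 1997, Gus, Beta, 21), (Beta, Eve, 1997, Gus, Beta, 7), (Lyra, Mo, 2010, Tai, Echo, 23), (Lyra, Uma, 1997, Gus, Beta, 21), (Lyra, Uma, 1997, Gus, Beta, 7), (Nova, Ada, 1997, Sam, Beta, 21), (Nova, Ada, 1997, Sam, Beta, 7), (Vega, Fay, 1997, Lee, Beta, 21), (Vega, Fay, 1997, Lee, Beta, 7), (Zephyr, Dee, 1994, Fay, Lyra, 19)}.
π_{year, aname, title} gives {(1994, Dee, Lyra), (1997, Ada, Beta), (1997, Eve, Beta), (1997, Fay, Beta), (1997, Uma, Beta), (2010, Mo, Echo)} (4 duplicate(s) eliminated).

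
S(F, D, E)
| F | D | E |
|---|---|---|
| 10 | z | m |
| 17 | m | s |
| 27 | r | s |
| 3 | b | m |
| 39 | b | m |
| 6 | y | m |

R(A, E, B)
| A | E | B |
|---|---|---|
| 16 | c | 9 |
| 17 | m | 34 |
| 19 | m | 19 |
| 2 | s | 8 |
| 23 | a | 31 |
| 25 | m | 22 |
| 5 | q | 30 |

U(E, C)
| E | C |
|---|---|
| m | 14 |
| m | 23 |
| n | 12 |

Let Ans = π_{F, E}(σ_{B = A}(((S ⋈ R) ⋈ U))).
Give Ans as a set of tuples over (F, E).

{(10, m), (3, m), (39, m), (6, m)}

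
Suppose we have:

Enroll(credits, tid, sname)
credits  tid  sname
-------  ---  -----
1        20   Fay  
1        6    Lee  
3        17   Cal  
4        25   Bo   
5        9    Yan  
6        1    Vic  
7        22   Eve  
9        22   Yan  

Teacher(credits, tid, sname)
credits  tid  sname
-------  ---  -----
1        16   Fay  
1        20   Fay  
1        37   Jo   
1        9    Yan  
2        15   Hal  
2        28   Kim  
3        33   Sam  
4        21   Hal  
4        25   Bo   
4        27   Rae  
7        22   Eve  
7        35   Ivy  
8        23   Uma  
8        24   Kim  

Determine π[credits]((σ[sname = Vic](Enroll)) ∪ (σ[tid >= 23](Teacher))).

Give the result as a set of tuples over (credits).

{1, 2, 3, 4, 6, 7, 8}

σ[sname = Vic]: keep tuples satisfying sname = Vic → {(6, 1, Vic)}
σ[tid >= 23]: keep tuples satisfying tid >= 23 → {(1, 37, Jo), (2, 28, Kim), (3, 33, Sam), (4, 25, Bo), (4, 27, Rae), (7, 35, Ivy), (8, 23, Uma), (8, 24, Kim)}
Set union of the two operands is {(1, 37, Jo), (2, 28, Kim), (3, 33, Sam), (4, 25, Bo), (4, 27, Rae), (6, 1, Vic), (7, 35, Ivy), (8, 23, Uma), (8, 24, Kim)}.
π[credits]: project onto (credits) (2 duplicate(s) eliminated) → {1, 2, 3, 4, 6, 7, 8}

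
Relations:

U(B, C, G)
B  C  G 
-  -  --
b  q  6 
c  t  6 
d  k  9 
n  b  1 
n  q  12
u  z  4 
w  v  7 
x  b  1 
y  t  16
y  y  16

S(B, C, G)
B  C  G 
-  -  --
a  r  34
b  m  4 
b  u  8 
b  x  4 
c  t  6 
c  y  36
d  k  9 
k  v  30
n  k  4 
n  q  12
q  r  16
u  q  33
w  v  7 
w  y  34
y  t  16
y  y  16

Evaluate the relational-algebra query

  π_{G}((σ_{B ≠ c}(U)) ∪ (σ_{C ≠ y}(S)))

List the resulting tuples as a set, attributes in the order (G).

Filtering on B ≠ c leaves {(b, q, 6), (d, k, 9), (n, b, 1), (n, q, 12), (u, z, 4), (w, v, 7), (x, b, 1), (y, t, 16), (y, y, 16)}.
Filtering on C ≠ y leaves {(a, r, 34), (b, m, 4), (b, u, 8), (b, x, 4), (c, t, 6), (d, k, 9), (k, v, 30), (n, k, 4), (n, q, 12), (q, r, 16), (u, q, 33), (w, v, 7), (y, t, 16)}.
Union: {(b, q, 6), (d, k, 9), (n, b, 1), (n, q, 12), (u, z, 4), (w, v, 7), (x, b, 1), (y, t, 16), (y, y, 16)} with {(a, r, 34), (b, m, 4), (b, u, 8), (b, x, 4), (c, t, 6), (d, k, 9), (k, v, 30), (n, k, 4), (n, q, 12), (q, r, 16), (u, q, 33), (w, v, 7), (y, t, 16)} → {(a, r, 34), (b, m, 4), (b, q, 6), (b, u, 8), (b, x, 4), (c, t, 6), (d, k, 9), (k, v, 30), (n, b, 1), (n, k, 4), (n, q, 12), (q, r, 16), (u, q, 33), (u, z, 4), (w, v, 7), (x, b, 1), (y, t, 16), (y, y, 16)}
π_{G} gives {1, 12, 16, 30, 33, 34, 4, 6, 7, 8, 9} (7 duplicate(s) eliminated).

{1, 12, 16, 30, 33, 34, 4, 6, 7, 8, 9}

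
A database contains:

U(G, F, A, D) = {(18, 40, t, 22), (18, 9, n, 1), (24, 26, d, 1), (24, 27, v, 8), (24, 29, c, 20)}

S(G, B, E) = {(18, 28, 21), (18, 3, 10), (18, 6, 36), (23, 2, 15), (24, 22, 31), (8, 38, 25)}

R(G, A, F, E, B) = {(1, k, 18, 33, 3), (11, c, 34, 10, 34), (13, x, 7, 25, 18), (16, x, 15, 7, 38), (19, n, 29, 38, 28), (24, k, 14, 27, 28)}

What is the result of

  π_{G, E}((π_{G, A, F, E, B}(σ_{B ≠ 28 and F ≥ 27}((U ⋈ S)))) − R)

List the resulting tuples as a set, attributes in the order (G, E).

Joining U and S on G yields {(18, 40, t, 22, 28, 21), (18, 40, t, 22, 3, 10), (18, 40, t, 22, 6, 36), (18, 9, n, 1, 28, 21), (18, 9, n, 1, 3, 10), (18, 9, n, 1, 6, 36), (24, 26, d, 1, 22, 31), (24, 27, v, 8, 22, 31), (24, 29, c, 20, 22, 31)}.
σ[B ≠ 28 and F ≥ 27]: keep tuples satisfying B ≠ 28 and F ≥ 27 → {(18, 40, t, 22, 3, 10), (18, 40, t, 22, 6, 36), (24, 27, v, 8, 22, 31), (24, 29, c, 20, 22, 31)}
Projecting to G, A, F, E, B: {(18, t, 40, 10, 3), (18, t, 40, 36, 6), (24, c, 29, 31, 22), (24, v, 27, 31, 22)}
Difference: {(18, t, 40, 10, 3), (18, t, 40, 36, 6), (24, c, 29, 31, 22), (24, v, 27, 31, 22)} with {(1, k, 18, 33, 3), (11, c, 34, 10, 34), (13, x, 7, 25, 18), (16, x, 15, 7, 38), (19, n, 29, 38, 28), (24, k, 14, 27, 28)} → {(18, t, 40, 10, 3), (18, t, 40, 36, 6), (24, c, 29, 31, 22), (24, v, 27, 31, 22)}
Projecting to G, E (1 duplicate(s) eliminated): {(18, 10), (18, 36), (24, 31)}

{(18, 10), (18, 36), (24, 31)}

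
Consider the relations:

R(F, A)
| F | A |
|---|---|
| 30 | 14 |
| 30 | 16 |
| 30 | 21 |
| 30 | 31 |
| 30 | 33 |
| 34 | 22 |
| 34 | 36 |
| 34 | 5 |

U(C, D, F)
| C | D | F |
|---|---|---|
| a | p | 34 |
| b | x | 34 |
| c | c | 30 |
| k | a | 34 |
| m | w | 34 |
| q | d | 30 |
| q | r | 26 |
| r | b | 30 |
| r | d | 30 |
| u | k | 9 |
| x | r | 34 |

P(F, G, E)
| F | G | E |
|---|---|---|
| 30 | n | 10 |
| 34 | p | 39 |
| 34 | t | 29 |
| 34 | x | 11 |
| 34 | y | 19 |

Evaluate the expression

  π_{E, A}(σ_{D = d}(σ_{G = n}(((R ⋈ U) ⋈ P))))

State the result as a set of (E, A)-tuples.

{(10, 14), (10, 16), (10, 21), (10, 31), (10, 33)}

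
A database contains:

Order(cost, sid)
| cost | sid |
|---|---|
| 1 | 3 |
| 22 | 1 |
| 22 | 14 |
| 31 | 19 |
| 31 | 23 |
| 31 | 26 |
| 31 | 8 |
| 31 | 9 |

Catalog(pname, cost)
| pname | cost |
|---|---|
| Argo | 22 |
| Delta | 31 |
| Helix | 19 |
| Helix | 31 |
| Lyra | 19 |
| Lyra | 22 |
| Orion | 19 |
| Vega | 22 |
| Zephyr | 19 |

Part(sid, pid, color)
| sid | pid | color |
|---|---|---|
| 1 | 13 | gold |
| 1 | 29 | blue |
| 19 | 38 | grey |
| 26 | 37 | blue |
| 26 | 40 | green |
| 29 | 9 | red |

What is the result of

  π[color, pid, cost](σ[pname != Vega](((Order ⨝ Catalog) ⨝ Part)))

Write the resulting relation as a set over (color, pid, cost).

Natural join on cost: {(22, 1, Argo), (22, 1, Lyra), (22, 1, Vega), (22, 14, Argo), (22, 14, Lyra), (22, 14, Vega), (31, 19, Delta), (31, 19, Helix), (31, 23, Delta), (31, 23, Helix), (31, 26, Delta), (31, 26, Helix), (31, 8, Delta), (31, 8, Helix), (31, 9, Delta), (31, 9, Helix)}
Natural join on sid: {(22, 1, Argo, 13, gold), (22, 1, Argo, 29, blue), (22, 1, Lyra, 13, gold), (22, 1, Lyra, 29, blue), (22, 1, Vega, 13, gold), (22, 1, Vega, 29, blue), (31, 19, Delta, 38, grey), (31, 19, Helix, 38, grey), (31, 26, Delta, 37, blue), (31, 26, Delta, 40, green), (31, 26, Helix, 37, blue), (31, 26, Helix, 40, green)}
σ[pname != Vega]: keep tuples satisfying pname != Vega → {(22, 1, Argo, 13, gold), (22, 1, Argo, 29, blue), (22, 1, Lyra, 13, gold), (22, 1, Lyra, 29, blue), (31, 19, Delta, 38, grey), (31, 19, Helix, 38, grey), (31, 26, Delta, 37, blue), (31, 26, Delta, 40, green), (31, 26, Helix, 37, blue), (31, 26, Helix, 40, green)}
π_{color, pid, cost} gives {(blue, 29, 22), (blue, 37, 31), (gold, 13, 22), (green, 40, 31), (grey, 38, 31)} (5 duplicate(s) eliminated).

{(blue, 29, 22), (blue, 37, 31), (gold, 13, 22), (green, 40, 31), (grey, 38, 31)}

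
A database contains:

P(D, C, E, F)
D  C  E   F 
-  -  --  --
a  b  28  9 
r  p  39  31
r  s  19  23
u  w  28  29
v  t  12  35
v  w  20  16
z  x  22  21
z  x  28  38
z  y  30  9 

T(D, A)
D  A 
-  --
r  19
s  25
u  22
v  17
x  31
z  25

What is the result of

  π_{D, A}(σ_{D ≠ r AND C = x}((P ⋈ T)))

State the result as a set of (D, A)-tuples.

{(z, 25)}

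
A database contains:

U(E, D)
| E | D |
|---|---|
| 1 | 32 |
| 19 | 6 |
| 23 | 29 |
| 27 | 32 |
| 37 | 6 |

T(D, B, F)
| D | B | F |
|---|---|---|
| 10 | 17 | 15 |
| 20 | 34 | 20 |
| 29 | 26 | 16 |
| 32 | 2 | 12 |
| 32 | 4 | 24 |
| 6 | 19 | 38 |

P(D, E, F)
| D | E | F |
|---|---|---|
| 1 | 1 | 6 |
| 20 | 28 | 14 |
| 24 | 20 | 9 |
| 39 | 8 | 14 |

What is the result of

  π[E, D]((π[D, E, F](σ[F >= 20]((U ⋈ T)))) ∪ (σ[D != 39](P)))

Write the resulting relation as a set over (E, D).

{(1, 1), (1, 32), (19, 6), (20, 24), (27, 32), (28, 20), (37, 6)}

Natural join on D: {(1, 32, 2, 12), (1, 32, 4, 24), (19, 6, 19, 38), (23, 29, 26, 16), (27, 32, 2, 12), (27, 32, 4, 24), (37, 6, 19, 38)}
Filtering on F >= 20 leaves {(1, 32, 4, 24), (19, 6, 19, 38), (27, 32, 4, 24), (37, 6, 19, 38)}.
π_{D, E, F} gives {(32, 1, 24), (32, 27, 24), (6, 19, 38), (6, 37, 38)}.
Filtering on D != 39 leaves {(1, 1, 6), (20, 28, 14), (24, 20, 9)}.
Set union of the two operands is {(1, 1, 6), (20, 28, 14), (24, 20, 9), (32, 1, 24), (32, 27, 24), (6, 19, 38), (6, 37, 38)}.
π_{E, D} gives {(1, 1), (1, 32), (19, 6), (20, 24), (27, 32), (28, 20), (37, 6)}.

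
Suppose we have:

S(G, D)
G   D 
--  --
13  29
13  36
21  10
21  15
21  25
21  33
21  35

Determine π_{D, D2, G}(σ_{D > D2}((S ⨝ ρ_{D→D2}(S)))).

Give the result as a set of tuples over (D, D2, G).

{(15, 10, 21), (25, 10, 21), (25, 15, 21), (33, 10, 21), (33, 15, 21), (33, 25, 21), (35, 10, 21), (35, 15, 21), (35, 25, 21), (35, 33, 21), (36, 29, 13)}

ρ[D→D2]: schema becomes (G, D2); tuples unchanged.
Joining S and ρ_{D→D2}(S) on G yields {(13, 29, 29), (13, 29, 36), (13, 36, 29), (13, 36, 36), (21, 10, 10), (21, 10, 15), (21, 10, 25), (21, 10, 33), (21, 10, 35), (21, 15, 10), (21, 15, 15), (21, 15, 25), (21, 15, 33), (21, 15, 35), (21, 25, 10), (21, 25, 15), (21, 25, 25), (21, 25, 33), (21, 25, 35), (21, 33, 10), (21, 33, 15), (21, 33, 25), (21, 33, 33), (21, 33, 35), (21, 35, 10), (21, 35, 15), (21, 35, 25), (21, 35, 33), (21, 35, 35)}.
Apply σ_{D > D2}; surviving tuples: {(13, 36, 29), (21, 15, 10), (21, 25, 10), (21, 25, 15), (21, 33, 10), (21, 33, 15), (21, 33, 25), (21, 35, 10), (21, 35, 15), (21, 35, 25), (21, 35, 33)}
π_{D, D2, G} gives {(15, 10, 21), (25, 10, 21), (25, 15, 21), (33, 10, 21), (33, 15, 21), (33, 25, 21), (35, 10, 21), (35, 15, 21), (35, 25, 21), (35, 33, 21), (36, 29, 13)}.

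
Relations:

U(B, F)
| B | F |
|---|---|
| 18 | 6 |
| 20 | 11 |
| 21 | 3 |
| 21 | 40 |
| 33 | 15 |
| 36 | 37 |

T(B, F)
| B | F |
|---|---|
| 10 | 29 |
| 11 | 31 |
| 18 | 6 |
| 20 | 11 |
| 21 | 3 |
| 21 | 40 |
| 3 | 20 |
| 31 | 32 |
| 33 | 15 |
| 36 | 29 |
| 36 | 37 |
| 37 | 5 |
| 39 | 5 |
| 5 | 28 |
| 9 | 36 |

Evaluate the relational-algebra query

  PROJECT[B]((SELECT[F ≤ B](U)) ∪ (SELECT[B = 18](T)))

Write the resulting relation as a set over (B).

{18, 20, 21, 33}

σ[F ≤ B]: keep tuples satisfying F ≤ B → {(18, 6), (20, 11), (21, 3), (33, 15)}
σ[B = 18]: keep tuples satisfying B = 18 → {(18, 6)}
Union: {(18, 6), (20, 11), (21, 3), (33, 15)} with {(18, 6)} → {(18, 6), (20, 11), (21, 3), (33, 15)}
Keep only column(s) B: {18, 20, 21, 33}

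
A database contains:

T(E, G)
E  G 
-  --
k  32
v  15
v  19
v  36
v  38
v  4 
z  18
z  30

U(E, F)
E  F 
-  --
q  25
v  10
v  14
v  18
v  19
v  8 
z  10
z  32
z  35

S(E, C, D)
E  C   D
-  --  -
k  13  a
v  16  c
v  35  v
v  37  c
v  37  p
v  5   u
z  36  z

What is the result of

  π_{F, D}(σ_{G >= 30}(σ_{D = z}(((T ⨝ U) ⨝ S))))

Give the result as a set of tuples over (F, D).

Joining T and U on E yields {(v, 15, 10), (v, 15, 14), (v, 15, 18), (v, 15, 19), (v, 15, 8), (v, 19, 10), (v, 19, 14), (v, 19, 18), (v, 19, 19), (v, 19, 8), (v, 36, 10), (v, 36, 14), (v, 36, 18), (v, 36, 19), (v, 36, 8), (v, 38, 10), (v, 38, 14), (v, 38, 18), (v, 38, 19), (v, 38, 8), (v, 4, 10), (v, 4, 14), (v, 4, 18), (v, 4, 19), (v, 4, 8), (z, 18, 10), (z, 18, 32), (z, 18, 35), (z, 30, 10), (z, 30, 32), (z, 30, 35)}.
Joining (T ⨝ U) and S on E yields {(v, 15, 10, 16, c), (v, 15, 10, 35, v), (v, 15, 10, 37, c), (v, 15, 10, 37, p), (v, 15, 10, 5, u), (v, 15, 14, 16, c), (v, 15, 14, 35, v), (v, 15, 14, 37, c), (v, 15, 14, 37, p), (v, 15, 14, 5, u), (v, 15, 18, 16, c), (v, 15, 18, 35, v), (v, 15, 18, 37, c), (v, 15, 18, 37, p), (v, 15, 18, 5, u), (v, 15, 19, 16, c), (v, 15, 19, 35, v), (v, 15, 19, 37, c), (v, 15, 19, 37, p), (v, 15, 19, 5, u), (v, 15, 8, 16, c), (v, 15, 8, 35, v), (v, 15, 8, 37, c), (v, 15, 8, 37, p), (v, 15, 8, 5, u), (v, 19, 10, 16, c), (v, 19, 10, 35, v), (v, 19, 10, 37, c), (v, 19, 10, 37, p), (v, 19, 10, 5, u), (v, 19, 14, 16, c), (v, 19, 14, 35, v), (v, 19, 14, 37, c), (v, 19, 14, 37, p), (v, 19, 14, 5, u), (v, 19, 18, 16, c), (v, 19, 18, 35, v), (v, 19, 18, 37, c), (v, 19, 18, 37, p), (v, 19, 18, 5, u), (v, 19, 19, 16, c), (v, 19, 19, 35, v), (v, 19, 19, 37, c), (v, 19, 19, 37, p), (v, 19, 19, 5, u), (v, 19, 8, 16, c), (v, 19, 8, 35, v), (v, 19, 8, 37, c), (v, 19, 8, 37, p), (v, 19, 8, 5, u), (v, 36, 10, 16, c), (v, 36, 10, 35, v), (v, 36, 10, 37, c), (v, 36, 10, 37, p), (v, 36, 10, 5, u), (v, 36, 14, 16, c), (v, 36, 14, 35, v), (v, 36, 14, 37, c), (v, 36, 14, 37, p), (v, 36, 14, 5, u), (v, 36, 18, 16, c), (v, 36, 18, 35, v), (v, 36, 18, 37, c), (v, 36, 18, 37, p), (v, 36, 18, 5, u), (v, 36, 19, 16, c), (v, 36, 19, 35, v), (v, 36, 19, 37, c), (v, 36, 19, 37, p), (v, 36, 19, 5, u), (v, 36, 8, 16, c), (v, 36, 8, 35, v), (v, 36, 8, 37, c), (v, 36, 8, 37, p), (v, 36, 8, 5, u), (v, 38, 10, 16, c), (v, 38, 10, 35, v), (v, 38, 10, 37, c), (v, 38, 10, 37, p), (v, 38, 10, 5, u), (v, 38, 14, 16, c), (v, 38, 14, 35, v), (v, 38, 14, 37, c), (v, 38, 14, 37, p), (v, 38, 14, 5, u), (v, 38, 18, 16, c), (v, 38, 18, 35, v), (v, 38, 18, 37, c), (v, 38, 18, 37, p), (v, 38, 18, 5, u), (v, 38, 19, 16, c), (v, 38, 19, 35, v), (v, 38, 19, 37, c), (v, 38, 19, 37, p), (v, 38, 19, 5, u), (v, 38, 8, 16, c), (v, 38, 8, 35, v), (v, 38, 8, 37, c), (v, 38, 8, 37, p), (v, 38, 8, 5, u), (v, 4, 10, 16, c), (v, 4, 10, 35, v), (v, 4, 10, 37, c), (v, 4, 10, 37, p), (v, 4, 10, 5, u), (v, 4, 14, 16, c), (v, 4, 14, 35, v), (v, 4, 14, 37, c), (v, 4, 14, 37, p), (v, 4, 14, 5, u), (v, 4, 18, 16, c), (v, 4, 18, 35, v), (v, 4, 18, 37, c), (v, 4, 18, 37, p), (v, 4, 18, 5, u), (v, 4, 19, 16, c), (v, 4, 19, 35, v), (v, 4, 19, 37, c), (v, 4, 19, 37, p), (v, 4, 19, 5, u), (v, 4, 8, 16, c), (v, 4, 8, 35, v), (v, 4, 8, 37, c), (v, 4, 8, 37, p), (v, 4, 8, 5, u), (z, 18, 10, 36, z), (z, 18, 32, 36, z), (z, 18, 35, 36, z), (z, 30, 10, 36, z), (z, 30, 32, 36, z), (z, 30, 35, 36, z)}.
Filtering on D = z leaves {(z, 18, 10, 36, z), (z, 18, 32, 36, z), (z, 18, 35, 36, z), (z, 30, 10, 36, z), (z, 30, 32, 36, z), (z, 30, 35, 36, z)}.
Filtering on G >= 30 leaves {(z, 30, 10, 36, z), (z, 30, 32, 36, z), (z, 30, 35, 36, z)}.
Keep only column(s) F, D: {(10, z), (32, z), (35, z)}

{(10, z), (32, z), (35, z)}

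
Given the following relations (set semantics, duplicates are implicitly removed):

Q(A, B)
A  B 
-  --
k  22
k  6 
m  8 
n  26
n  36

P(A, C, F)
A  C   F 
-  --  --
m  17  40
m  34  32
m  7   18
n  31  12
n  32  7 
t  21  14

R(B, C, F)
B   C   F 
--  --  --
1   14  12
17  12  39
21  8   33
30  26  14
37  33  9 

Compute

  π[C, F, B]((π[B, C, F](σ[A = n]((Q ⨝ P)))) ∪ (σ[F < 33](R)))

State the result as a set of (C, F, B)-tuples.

{(14, 12, 1), (26, 14, 30), (31, 12, 26), (31, 12, 36), (32, 7, 26), (32, 7, 36), (33, 9, 37)}

Joining Q and P on A yields {(m, 8, 17, 40), (m, 8, 34, 32), (m, 8, 7, 18), (n, 26, 31, 12), (n, 26, 32, 7), (n, 36, 31, 12), (n, 36, 32, 7)}.
Apply σ_{A = n}; surviving tuples: {(n, 26, 31, 12), (n, 26, 32, 7), (n, 36, 31, 12), (n, 36, 32, 7)}
Projecting to B, C, F: {(26, 31, 12), (26, 32, 7), (36, 31, 12), (36, 32, 7)}
Apply σ_{F < 33}; surviving tuples: {(1, 14, 12), (30, 26, 14), (37, 33, 9)}
Set union of the two operands is {(1, 14, 12), (26, 31, 12), (26, 32, 7), (30, 26, 14), (36, 31, 12), (36, 32, 7), (37, 33, 9)}.
Projecting to C, F, B: {(14, 12, 1), (26, 14, 30), (31, 12, 26), (31, 12, 36), (32, 7, 26), (32, 7, 36), (33, 9, 37)}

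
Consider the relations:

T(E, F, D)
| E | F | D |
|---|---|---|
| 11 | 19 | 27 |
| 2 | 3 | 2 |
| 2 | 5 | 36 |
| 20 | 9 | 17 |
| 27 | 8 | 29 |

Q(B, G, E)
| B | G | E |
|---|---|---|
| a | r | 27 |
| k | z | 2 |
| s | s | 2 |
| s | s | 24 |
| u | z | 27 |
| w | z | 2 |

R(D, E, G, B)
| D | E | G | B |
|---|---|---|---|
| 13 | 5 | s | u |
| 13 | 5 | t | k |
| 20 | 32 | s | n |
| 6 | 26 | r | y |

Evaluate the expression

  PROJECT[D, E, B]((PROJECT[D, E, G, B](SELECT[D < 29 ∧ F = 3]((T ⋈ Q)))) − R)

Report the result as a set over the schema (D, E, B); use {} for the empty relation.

{(2, 2, k), (2, 2, s), (2, 2, w)}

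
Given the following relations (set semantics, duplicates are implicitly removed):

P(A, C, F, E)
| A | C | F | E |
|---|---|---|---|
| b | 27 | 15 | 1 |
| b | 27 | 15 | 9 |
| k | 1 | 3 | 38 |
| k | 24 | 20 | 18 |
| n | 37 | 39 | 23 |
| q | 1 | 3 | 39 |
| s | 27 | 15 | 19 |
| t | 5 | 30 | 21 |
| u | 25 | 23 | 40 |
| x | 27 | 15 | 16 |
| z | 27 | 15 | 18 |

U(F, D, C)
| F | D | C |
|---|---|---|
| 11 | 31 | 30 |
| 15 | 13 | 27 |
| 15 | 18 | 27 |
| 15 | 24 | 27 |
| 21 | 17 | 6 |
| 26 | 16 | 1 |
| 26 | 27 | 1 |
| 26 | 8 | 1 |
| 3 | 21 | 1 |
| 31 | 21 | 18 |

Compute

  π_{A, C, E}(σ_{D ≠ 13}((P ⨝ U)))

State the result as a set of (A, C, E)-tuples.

{(b, 27, 1), (b, 27, 9), (k, 1, 38), (q, 1, 39), (s, 27, 19), (x, 27, 16), (z, 27, 18)}

Joining P and U on C, F yields {(b, 27, 15, 1, 13), (b, 27, 15, 1, 18), (b, 27, 15, 1, 24), (b, 27, 15, 9, 13), (b, 27, 15, 9, 18), (b, 27, 15, 9, 24), (k, 1, 3, 38, 21), (q, 1, 3, 39, 21), (s, 27, 15, 19, 13), (s, 27, 15, 19, 18), (s, 27, 15, 19, 24), (x, 27, 15, 16, 13), (x, 27, 15, 16, 18), (x, 27, 15, 16, 24), (z, 27, 15, 18, 13), (z, 27, 15, 18, 18), (z, 27, 15, 18, 24)}.
Selection D ≠ 13: {(b, 27, 15, 1, 18), (b, 27, 15, 1, 24), (b, 27, 15, 9, 18), (b, 27, 15, 9, 24), (k, 1, 3, 38, 21), (q, 1, 3, 39, 21), (s, 27, 15, 19, 18), (s, 27, 15, 19, 24), (x, 27, 15, 16, 18), (x, 27, 15, 16, 24), (z, 27, 15, 18, 18), (z, 27, 15, 18, 24)}
Keep only column(s) A, C, E (5 duplicate(s) eliminated): {(b, 27, 1), (b, 27, 9), (k, 1, 38), (q, 1, 39), (s, 27, 19), (x, 27, 16), (z, 27, 18)}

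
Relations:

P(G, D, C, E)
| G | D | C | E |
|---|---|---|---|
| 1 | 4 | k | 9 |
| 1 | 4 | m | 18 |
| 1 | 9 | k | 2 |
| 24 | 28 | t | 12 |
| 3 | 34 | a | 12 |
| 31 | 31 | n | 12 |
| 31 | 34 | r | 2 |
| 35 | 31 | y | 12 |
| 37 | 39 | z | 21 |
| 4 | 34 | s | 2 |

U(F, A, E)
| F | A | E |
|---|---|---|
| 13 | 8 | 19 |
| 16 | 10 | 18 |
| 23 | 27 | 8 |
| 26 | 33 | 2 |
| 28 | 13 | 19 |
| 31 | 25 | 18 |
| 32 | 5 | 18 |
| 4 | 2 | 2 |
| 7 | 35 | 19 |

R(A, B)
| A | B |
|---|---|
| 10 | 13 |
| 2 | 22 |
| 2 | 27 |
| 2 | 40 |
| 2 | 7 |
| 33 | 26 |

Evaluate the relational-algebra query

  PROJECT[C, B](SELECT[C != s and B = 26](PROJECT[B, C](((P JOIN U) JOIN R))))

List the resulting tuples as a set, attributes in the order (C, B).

P ⋈ U (natural join on E): {(1, 4, m, 18, 16, 10), (1, 4, m, 18, 31, 25), (1, 4, m, 18, 32, 5), (1, 9, k, 2, 26, 33), (1, 9, k, 2, 4, 2), (31, 34, r, 2, 26, 33), (31, 34, r, 2, 4, 2), (4, 34, s, 2, 26, 33), (4, 34, s, 2, 4, 2)}
(P JOIN U) ⋈ R (natural join on A): {(1, 4, m, 18, 16, 10, 13), (1, 9, k, 2, 26, 33, 26), (1, 9, k, 2, 4, 2, 22), (1, 9, k, 2, 4, 2, 27), (1, 9, k, 2, 4, 2, 40), (1, 9, k, 2, 4, 2, 7), (31, 34, r, 2, 26, 33, 26), (31, 34, r, 2, 4, 2, 22), (31, 34, r, 2, 4, 2, 27), (31, 34, r, 2, 4, 2, 40), (31, 34, r, 2, 4, 2, 7), (4, 34, s, 2, 26, 33, 26), (4, 34, s, 2, 4, 2, 22), (4, 34, s, 2, 4, 2, 27), (4, 34, s, 2, 4, 2, 40), (4, 34, s, 2, 4, 2, 7)}
π_{B, C} gives {(13, m), (22, k), (22, r), (22, s), (26, k), (26, r), (26, s), (27, k), (27, r), (27, s), (40, k), (40, r), (40, s), (7, k), (7, r), (7, s)}.
Selection C != s and B = 26: {(26, k), (26, r)}
π_{C, B} gives {(k, 26), (r, 26)}.

{(k, 26), (r, 26)}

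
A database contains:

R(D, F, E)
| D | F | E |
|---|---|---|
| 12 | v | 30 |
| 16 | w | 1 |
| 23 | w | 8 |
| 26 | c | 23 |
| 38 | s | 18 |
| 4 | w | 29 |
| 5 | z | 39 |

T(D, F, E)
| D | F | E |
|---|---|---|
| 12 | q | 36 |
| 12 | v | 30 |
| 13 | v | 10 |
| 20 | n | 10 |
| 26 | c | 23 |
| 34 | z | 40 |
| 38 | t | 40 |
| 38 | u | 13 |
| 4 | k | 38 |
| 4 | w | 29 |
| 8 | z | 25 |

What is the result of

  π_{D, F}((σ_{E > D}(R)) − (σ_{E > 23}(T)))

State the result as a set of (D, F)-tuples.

{(5, z)}

σ[E > D]: keep tuples satisfying E > D → {(12, v, 30), (4, w, 29), (5, z, 39)}
σ[E > 23]: keep tuples satisfying E > 23 → {(12, q, 36), (12, v, 30), (34, z, 40), (38, t, 40), (4, k, 38), (4, w, 29), (8, z, 25)}
Taking the difference: {(5, z, 39)}
Keep only column(s) D, F: {(5, z)}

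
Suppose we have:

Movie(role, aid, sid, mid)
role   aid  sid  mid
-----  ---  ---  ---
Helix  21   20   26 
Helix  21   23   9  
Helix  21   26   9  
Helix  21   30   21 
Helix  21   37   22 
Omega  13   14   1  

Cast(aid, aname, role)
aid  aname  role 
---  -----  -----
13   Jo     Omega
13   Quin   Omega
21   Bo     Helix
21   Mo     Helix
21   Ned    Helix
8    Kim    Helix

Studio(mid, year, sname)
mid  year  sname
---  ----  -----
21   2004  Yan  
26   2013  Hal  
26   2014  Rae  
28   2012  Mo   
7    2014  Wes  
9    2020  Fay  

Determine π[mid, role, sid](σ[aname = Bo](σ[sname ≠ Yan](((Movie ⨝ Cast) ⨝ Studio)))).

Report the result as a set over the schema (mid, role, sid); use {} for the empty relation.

{(26, Helix, 20), (9, Helix, 23), (9, Helix, 26)}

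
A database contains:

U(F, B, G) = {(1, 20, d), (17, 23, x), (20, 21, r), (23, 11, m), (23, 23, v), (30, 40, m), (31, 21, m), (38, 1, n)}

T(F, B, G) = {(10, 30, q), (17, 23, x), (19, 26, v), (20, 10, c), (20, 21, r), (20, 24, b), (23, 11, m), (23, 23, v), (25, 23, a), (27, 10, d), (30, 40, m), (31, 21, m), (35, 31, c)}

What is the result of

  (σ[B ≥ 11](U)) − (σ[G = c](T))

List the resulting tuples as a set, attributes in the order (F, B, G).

{(1, 20, d), (17, 23, x), (20, 21, r), (23, 11, m), (23, 23, v), (30, 40, m), (31, 21, m)}

Filtering on B ≥ 11 leaves {(1, 20, d), (17, 23, x), (20, 21, r), (23, 11, m), (23, 23, v), (30, 40, m), (31, 21, m)}.
Filtering on G = c leaves {(20, 10, c), (35, 31, c)}.
Set difference of the two operands is {(1, 20, d), (17, 23, x), (20, 21, r), (23, 11, m), (23, 23, v), (30, 40, m), (31, 21, m)}.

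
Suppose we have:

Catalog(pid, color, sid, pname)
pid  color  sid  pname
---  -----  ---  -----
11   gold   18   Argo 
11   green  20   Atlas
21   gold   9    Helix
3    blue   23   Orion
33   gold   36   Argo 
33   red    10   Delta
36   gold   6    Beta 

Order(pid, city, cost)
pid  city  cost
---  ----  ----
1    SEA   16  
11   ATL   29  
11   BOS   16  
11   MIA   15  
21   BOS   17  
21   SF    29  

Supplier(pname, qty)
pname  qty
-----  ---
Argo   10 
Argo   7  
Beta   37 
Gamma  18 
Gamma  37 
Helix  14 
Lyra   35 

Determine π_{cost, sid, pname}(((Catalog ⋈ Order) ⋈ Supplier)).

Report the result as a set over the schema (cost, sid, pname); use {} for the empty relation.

{(15, 18, Argo), (16, 18, Argo), (17, 9, Helix), (29, 18, Argo), (29, 9, Helix)}

Natural join on pid: {(11, gold, 18, Argo, ATL, 29), (11, gold, 18, Argo, BOS, 16), (11, gold, 18, Argo, MIA, 15), (11, green, 20, Atlas, ATL, 29), (11, green, 20, Atlas, BOS, 16), (11, green, 20, Atlas, MIA, 15), (21, gold, 9, Helix, BOS, 17), (21, gold, 9, Helix, SF, 29)}
Natural join on pname: {(11, gold, 18, Argo, ATL, 29, 10), (11, gold, 18, Argo, ATL, 29, 7), (11, gold, 18, Argo, BOS, 16, 10), (11, gold, 18, Argo, BOS, 16, 7), (11, gold, 18, Argo, MIA, 15, 10), (11, gold, 18, Argo, MIA, 15, 7), (21, gold, 9, Helix, BOS, 17, 14), (21, gold, 9, Helix, SF, 29, 14)}
π[cost, sid, pname]: project onto (cost, sid, pname) (3 duplicate(s) eliminated) → {(15, 18, Argo), (16, 18, Argo), (17, 9, Helix), (29, 18, Argo), (29, 9, Helix)}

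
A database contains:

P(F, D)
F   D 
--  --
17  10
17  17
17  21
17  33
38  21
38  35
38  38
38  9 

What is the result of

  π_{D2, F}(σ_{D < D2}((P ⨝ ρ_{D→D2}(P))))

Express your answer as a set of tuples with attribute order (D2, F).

ρ[D→D2]: schema becomes (F, D2); tuples unchanged.
Natural join on F: {(17, 10, 10), (17, 10, 17), (17, 10, 21), (17, 10, 33), (17, 17, 10), (17, 17, 17), (17, 17, 21), (17, 17, 33), (17, 21, 10), (17, 21, 17), (17, 21, 21), (17, 21, 33), (17, 33, 10), (17, 33, 17), (17, 33, 21), (17, 33, 33), (38, 21, 21), (38, 21, 35), (38, 21, 38), (38, 21, 9), (38, 35, 21), (38, 35, 35), (38, 35, 38), (38, 35, 9), (38, 38, 21), (38, 38, 35), (38, 38, 38), (38, 38, 9), (38, 9, 21), (38, 9, 35), (38, 9, 38), (38, 9, 9)}
Apply σ_{D < D2}; surviving tuples: {(17, 10, 17), (17, 10, 21), (17, 10, 33), (17, 17, 21), (17, 17, 33), (17, 21, 33), (38, 21, 35), (38, 21, 38), (38, 35, 38), (38, 9, 21), (38, 9, 35), (38, 9, 38)}
π[D2, F]: project onto (D2, F) (6 duplicate(s) eliminated) → {(17, 17), (21, 17), (21, 38), (33, 17), (35, 38), (38, 38)}

{(17, 17), (21, 17), (21, 38), (33, 17), (35, 38), (38, 38)}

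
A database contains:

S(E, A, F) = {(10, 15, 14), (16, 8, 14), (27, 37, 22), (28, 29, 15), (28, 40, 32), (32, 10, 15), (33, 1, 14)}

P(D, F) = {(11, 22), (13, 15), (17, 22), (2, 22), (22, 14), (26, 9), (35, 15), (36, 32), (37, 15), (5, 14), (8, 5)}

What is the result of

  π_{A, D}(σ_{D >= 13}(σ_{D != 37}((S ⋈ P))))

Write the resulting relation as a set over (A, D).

{(1, 22), (10, 13), (10, 35), (15, 22), (29, 13), (29, 35), (37, 17), (40, 36), (8, 22)}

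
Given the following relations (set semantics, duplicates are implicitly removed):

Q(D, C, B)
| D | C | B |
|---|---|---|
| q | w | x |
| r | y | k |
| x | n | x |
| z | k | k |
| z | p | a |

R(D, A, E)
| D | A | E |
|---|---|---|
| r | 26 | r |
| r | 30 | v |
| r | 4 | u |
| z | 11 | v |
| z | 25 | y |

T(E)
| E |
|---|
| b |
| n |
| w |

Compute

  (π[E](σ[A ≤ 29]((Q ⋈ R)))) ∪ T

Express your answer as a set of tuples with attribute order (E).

{b, n, r, u, v, w, y}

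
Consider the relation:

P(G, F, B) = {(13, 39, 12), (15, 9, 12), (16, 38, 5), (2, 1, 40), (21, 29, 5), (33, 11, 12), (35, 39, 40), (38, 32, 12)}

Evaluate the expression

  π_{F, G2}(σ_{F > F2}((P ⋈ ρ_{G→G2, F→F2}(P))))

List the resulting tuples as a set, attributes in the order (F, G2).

{(11, 15), (32, 15), (32, 33), (38, 21), (39, 15), (39, 2), (39, 33), (39, 38)}

ρ[G→G2, F→F2]: schema becomes (G2, F2, B); tuples unchanged.
P ⋈ ρ_{G→G2, F→F2}(P) (natural join on B): {(13, 39, 12, 13, 39), (13, 39, 12, 15, 9), (13, 39, 12, 33, 11), (13, 39, 12, 38, 32), (15, 9, 12, 13, 39), (15, 9, 12, 15, 9), (15, 9, 12, 33, 11), (15, 9, 12, 38, 32), (16, 38, 5, 16, 38), (16, 38, 5, 21, 29), (2, 1, 40, 2, 1), (2, 1, 40, 35, 39), (21, 29, 5, 16, 38), (21, 29, 5, 21, 29), (33, 11, 12, 13, 39), (33, 11, 12, 15, 9), (33, 11, 12, 33, 11), (33, 11, 12, 38, 32), (35, 39, 40, 2, 1), (35, 39, 40, 35, 39), (38, 32, 12, 13, 39), (38, 32, 12, 15, 9), (38, 32, 12, 33, 11), (38, 32, 12, 38, 32)}
σ[F > F2]: keep tuples satisfying F > F2 → {(13, 39, 12, 15, 9), (13, 39, 12, 33, 11), (13, 39, 12, 38, 32), (16, 38, 5, 21, 29), (33, 11, 12, 15, 9), (35, 39, 40, 2, 1), (38, 32, 12, 15, 9), (38, 32, 12, 33, 11)}
Projecting to F, G2: {(11, 15), (32, 15), (32, 33), (38, 21), (39, 15), (39, 2), (39, 33), (39, 38)}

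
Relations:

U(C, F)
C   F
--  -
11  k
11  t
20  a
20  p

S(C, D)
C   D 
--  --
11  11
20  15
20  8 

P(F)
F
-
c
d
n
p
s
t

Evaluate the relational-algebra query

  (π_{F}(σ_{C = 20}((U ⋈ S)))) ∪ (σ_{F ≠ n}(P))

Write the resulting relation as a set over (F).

{a, c, d, p, s, t}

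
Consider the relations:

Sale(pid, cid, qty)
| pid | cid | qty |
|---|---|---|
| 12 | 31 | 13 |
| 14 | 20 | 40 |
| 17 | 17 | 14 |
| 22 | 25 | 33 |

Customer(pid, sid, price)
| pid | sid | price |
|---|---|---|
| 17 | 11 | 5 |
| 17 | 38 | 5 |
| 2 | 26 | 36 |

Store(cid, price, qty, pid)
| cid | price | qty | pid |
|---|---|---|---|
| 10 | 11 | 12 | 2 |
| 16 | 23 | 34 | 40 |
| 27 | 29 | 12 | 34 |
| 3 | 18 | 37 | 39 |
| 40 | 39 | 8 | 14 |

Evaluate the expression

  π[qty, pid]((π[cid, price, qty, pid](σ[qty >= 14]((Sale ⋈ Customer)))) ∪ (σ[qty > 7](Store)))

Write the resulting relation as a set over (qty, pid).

{(12, 2), (12, 34), (14, 17), (34, 40), (37, 39), (8, 14)}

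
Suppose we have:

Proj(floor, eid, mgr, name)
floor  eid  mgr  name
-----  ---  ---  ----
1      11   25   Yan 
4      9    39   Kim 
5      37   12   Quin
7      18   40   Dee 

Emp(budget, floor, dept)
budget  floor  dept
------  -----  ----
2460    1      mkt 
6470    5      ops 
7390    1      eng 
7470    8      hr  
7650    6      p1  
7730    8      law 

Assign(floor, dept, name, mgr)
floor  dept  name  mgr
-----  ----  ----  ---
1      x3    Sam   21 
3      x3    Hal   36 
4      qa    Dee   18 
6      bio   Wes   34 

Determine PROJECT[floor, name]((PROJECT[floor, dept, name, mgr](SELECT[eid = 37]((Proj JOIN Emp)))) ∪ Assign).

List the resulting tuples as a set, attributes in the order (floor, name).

Natural join on floor: {(1, 11, 25, Yan, 2460, mkt), (1, 11, 25, Yan, 7390, eng), (5, 37, 12, Quin, 6470, ops)}
Apply σ_{eid = 37}; surviving tuples: {(5, 37, 12, Quin, 6470, ops)}
Keep only column(s) floor, dept, name, mgr: {(5, ops, Quin, 12)}
Union: {(5, ops, Quin, 12)} with {(1, x3, Sam, 21), (3, x3, Hal, 36), (4, qa, Dee, 18), (6, bio, Wes, 34)} → {(1, x3, Sam, 21), (3, x3, Hal, 36), (4, qa, Dee, 18), (5, ops, Quin, 12), (6, bio, Wes, 34)}
Keep only column(s) floor, name: {(1, Sam), (3, Hal), (4, Dee), (5, Quin), (6, Wes)}

{(1, Sam), (3, Hal), (4, Dee), (5, Quin), (6, Wes)}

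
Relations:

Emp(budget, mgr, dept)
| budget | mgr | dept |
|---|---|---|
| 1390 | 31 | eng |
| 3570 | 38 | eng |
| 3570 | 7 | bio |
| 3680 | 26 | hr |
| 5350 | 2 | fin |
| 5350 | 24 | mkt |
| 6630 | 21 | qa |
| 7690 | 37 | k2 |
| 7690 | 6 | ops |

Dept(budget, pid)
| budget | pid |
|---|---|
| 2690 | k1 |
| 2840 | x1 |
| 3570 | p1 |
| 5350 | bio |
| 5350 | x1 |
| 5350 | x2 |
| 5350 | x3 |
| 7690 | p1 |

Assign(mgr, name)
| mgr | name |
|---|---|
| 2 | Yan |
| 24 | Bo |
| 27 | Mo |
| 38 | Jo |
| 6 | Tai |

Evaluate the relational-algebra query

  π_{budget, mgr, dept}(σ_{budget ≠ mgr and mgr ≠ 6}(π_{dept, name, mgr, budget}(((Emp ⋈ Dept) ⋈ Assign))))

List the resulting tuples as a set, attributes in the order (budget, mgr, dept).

Emp ⋈ Dept (natural join on budget): {(3570, 38, eng, p1), (3570, 7, bio, p1), (5350, 2, fin, bio), (5350, 2, fin, x1), (5350, 2, fin, x2), (5350, 2, fin, x3), (5350, 24, mkt, bio), (5350, 24, mkt, x1), (5350, 24, mkt, x2), (5350, 24, mkt, x3), (7690, 37, k2, p1), (7690, 6, ops, p1)}
(Emp ⋈ Dept) ⋈ Assign (natural join on mgr): {(3570, 38, eng, p1, Jo), (5350, 2, fin, bio, Yan), (5350, 2, fin, x1, Yan), (5350, 2, fin, x2, Yan), (5350, 2, fin, x3, Yan), (5350, 24, mkt, bio, Bo), (5350, 24, mkt, x1, Bo), (5350, 24, mkt, x2, Bo), (5350, 24, mkt, x3, Bo), (7690, 6, ops, p1, Tai)}
π_{dept, name, mgr, budget} gives {(eng, Jo, 38, 3570), (fin, Yan, 2, 5350), (mkt, Bo, 24, 5350), (ops, Tai, 6, 7690)} (6 duplicate(s) eliminated).
σ[budget ≠ mgr and mgr ≠ 6]: keep tuples satisfying budget ≠ mgr and mgr ≠ 6 → {(eng, Jo, 38, 3570), (fin, Yan, 2, 5350), (mkt, Bo, 24, 5350)}
π_{budget, mgr, dept} gives {(3570, 38, eng), (5350, 2, fin), (5350, 24, mkt)}.

{(3570, 38, eng), (5350, 2, fin), (5350, 24, mkt)}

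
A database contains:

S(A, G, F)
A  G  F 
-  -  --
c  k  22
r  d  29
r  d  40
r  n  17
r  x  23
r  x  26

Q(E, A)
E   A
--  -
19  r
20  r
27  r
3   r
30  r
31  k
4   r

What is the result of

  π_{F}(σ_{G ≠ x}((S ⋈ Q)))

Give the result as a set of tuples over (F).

{17, 29, 40}

Joining S and Q on A yields {(r, d, 29, 19), (r, d, 29, 20), (r, d, 29, 27), (r, d, 29, 3), (r, d, 29, 30), (r, d, 29, 4), (r, d, 40, 19), (r, d, 40, 20), (r, d, 40, 27), (r, d, 40, 3), (r, d, 40, 30), (r, d, 40, 4), (r, n, 17, 19), (r, n, 17, 20), (r, n, 17, 27), (r, n, 17, 3), (r, n, 17, 30), (r, n, 17, 4), (r, x, 23, 19), (r, x, 23, 20), (r, x, 23, 27), (r, x, 23, 3), (r, x, 23, 30), (r, x, 23, 4), (r, x, 26, 19), (r, x, 26, 20), (r, x, 26, 27), (r, x, 26, 3), (r, x, 26, 30), (r, x, 26, 4)}.
Apply σ_{G ≠ x}; surviving tuples: {(r, d, 29, 19), (r, d, 29, 20), (r, d, 29, 27), (r, d, 29, 3), (r, d, 29, 30), (r, d, 29, 4), (r, d, 40, 19), (r, d, 40, 20), (r, d, 40, 27), (r, d, 40, 3), (r, d, 40, 30), (r, d, 40, 4), (r, n, 17, 19), (r, n, 17, 20), (r, n, 17, 27), (r, n, 17, 3), (r, n, 17, 30), (r, n, 17, 4)}
π_{F} gives {17, 29, 40} (15 duplicate(s) eliminated).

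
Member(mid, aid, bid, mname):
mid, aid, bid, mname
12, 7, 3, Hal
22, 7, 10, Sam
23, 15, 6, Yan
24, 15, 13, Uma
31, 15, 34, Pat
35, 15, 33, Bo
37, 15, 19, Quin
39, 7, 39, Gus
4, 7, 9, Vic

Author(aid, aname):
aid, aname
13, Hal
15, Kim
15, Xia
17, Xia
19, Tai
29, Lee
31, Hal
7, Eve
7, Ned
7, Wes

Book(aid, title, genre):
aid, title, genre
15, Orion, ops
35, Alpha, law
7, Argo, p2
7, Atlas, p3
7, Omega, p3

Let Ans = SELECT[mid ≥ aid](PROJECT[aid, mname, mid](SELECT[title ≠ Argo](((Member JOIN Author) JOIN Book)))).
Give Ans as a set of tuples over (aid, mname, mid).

Natural join on aid: {(12, 7, 3, Hal, Eve), (12, 7, 3, Hal, Ned), (12, 7, 3, Hal, Wes), (22, 7, 10, Sam, Eve), (22, 7, 10, Sam, Ned), (22, 7, 10, Sam, Wes), (23, 15, 6, Yan, Kim), (23, 15, 6, Yan, Xia), (24, 15, 13, Uma, Kim), (24, 15, 13, Uma, Xia), (31, 15, 34, Pat, Kim), (31, 15, 34, Pat, Xia), (35, 15, 33, Bo, Kim), (35, 15, 33, Bo, Xia), (37, 15, 19, Quin, Kim), (37, 15, 19, Quin, Xia), (39, 7, 39, Gus, Eve), (39, 7, 39, Gus, Ned), (39, 7, 39, Gus, Wes), (4, 7, 9, Vic, Eve), (4, 7, 9, Vic, Ned), (4, 7, 9, Vic, Wes)}
Natural join on aid: {(12, 7, 3, Hal, Eve, Argo, p2), (12, 7, 3, Hal, Eve, Atlas, p3), (12, 7, 3, Hal, Eve, Omega, p3), (12, 7, 3, Hal, Ned, Argo, p2), (12, 7, 3, Hal, Ned, Atlas, p3), (12, 7, 3, Hal, Ned, Omega, p3), (12, 7, 3, Hal, Wes, Argo, p2), (12, 7, 3, Hal, Wes, Atlas, p3), (12, 7, 3, Hal, Wes, Omega, p3), (22, 7, 10, Sam, Eve, Argo, p2), (22, 7, 10, Sam, Eve, Atlas, p3), (22, 7, 10, Sam, Eve, Omega, p3), (22, 7, 10, Sam, Ned, Argo, p2), (22, 7, 10, Sam, Ned, Atlas, p3), (22, 7, 10, Sam, Ned, Omega, p3), (22, 7, 10, Sam, Wes, Argo, p2), (22, 7, 10, Sam, Wes, Atlas, p3), (22, 7, 10, Sam, Wes, Omega, p3), (23, 15, 6, Yan, Kim, Orion, ops), (23, 15, 6, Yan, Xia, Orion, ops), (24, 15, 13, Uma, Kim, Orion, ops), (24, 15, 13, Uma, Xia, Orion, ops), (31, 15, 34, Pat, Kim, Orion, ops), (31, 15, 34, Pat, Xia, Orion, ops), (35, 15, 33, Bo, Kim, Orion, ops), (35, 15, 33, Bo, Xia, Orion, ops), (37, 15, 19, Quin, Kim, Orion, ops), (37, 15, 19, Quin, Xia, Orion, ops), (39, 7, 39, Gus, Eve, Argo, p2), (39, 7, 39, Gus, Eve, Atlas, p3), (39, 7, 39, Gus, Eve, Omega, p3), (39, 7, 39, Gus, Ned, Argo, p2), (39, 7, 39, Gus, Ned, Atlas, p3), (39, 7, 39, Gus, Ned, Omega, p3), (39, 7, 39, Gus, Wes, Argo, p2), (39, 7, 39, Gus, Wes, Atlas, p3), (39, 7, 39, Gus, Wes, Omega, p3), (4, 7, 9, Vic, Eve, Argo, p2), (4, 7, 9, Vic, Eve, Atlas, p3), (4, 7, 9, Vic, Eve, Omega, p3), (4, 7, 9, Vic, Ned, Argo, p2), (4, 7, 9, Vic, Ned, Atlas, p3), (4, 7, 9, Vic, Ned, Omega, p3), (4, 7, 9, Vic, Wes, Argo, p2), (4, 7, 9, Vic, Wes, Atlas, p3), (4, 7, 9, Vic, Wes, Omega, p3)}
σ[title ≠ Argo]: keep tuples satisfying title ≠ Argo → {(12, 7, 3, Hal, Eve, Atlas, p3), (12, 7, 3, Hal, Eve, Omega, p3), (12, 7, 3, Hal, Ned, Atlas, p3), (12, 7, 3, Hal, Ned, Omega, p3), (12, 7, 3, Hal, Wes, Atlas, p3), (12, 7, 3, Hal, Wes, Omega, p3), (22, 7, 10, Sam, Eve, Atlas, p3), (22, 7, 10, Sam, Eve, Omega, p3), (22, 7, 10, Sam, Ned, Atlas, p3), (22, 7, 10, Sam, Ned, Omega, p3), (22, 7, 10, Sam, Wes, Atlas, p3), (22, 7, 10, Sam, Wes, Omega, p3), (23, 15, 6, Yan, Kim, Orion, ops), (23, 15, 6, Yan, Xia, Orion, ops), (24, 15, 13, Uma, Kim, Orion, ops), (24, 15, 13, Uma, Xia, Orion, ops), (31, 15, 34, Pat, Kim, Orion, ops), (31, 15, 34, Pat, Xia, Orion, ops), (35, 15, 33, Bo, Kim, Orion, ops), (35, 15, 33, Bo, Xia, Orion, ops), (37, 15, 19, Quin, Kim, Orion, ops), (37, 15, 19, Quin, Xia, Orion, ops), (39, 7, 39, Gus, Eve, Atlas, p3), (39, 7, 39, Gus, Eve, Omega, p3), (39, 7, 39, Gus, Ned, Atlas, p3), (39, 7, 39, Gus, Ned, Omega, p3), (39, 7, 39, Gus, Wes, Atlas, p3), (39, 7, 39, Gus, Wes, Omega, p3), (4, 7, 9, Vic, Eve, Atlas, p3), (4, 7, 9, Vic, Eve, Omega, p3), (4, 7, 9, Vic, Ned, Atlas, p3), (4, 7, 9, Vic, Ned, Omega, p3), (4, 7, 9, Vic, Wes, Atlas, p3), (4, 7, 9, Vic, Wes, Omega, p3)}
Projecting to aid, mname, mid (25 duplicate(s) eliminated): {(15, Bo, 35), (15, Pat, 31), (15, Quin, 37), (15, Uma, 24), (15, Yan, 23), (7, Gus, 39), (7, Hal, 12), (7, Sam, 22), (7, Vic, 4)}
σ[mid ≥ aid]: keep tuples satisfying mid ≥ aid → {(15, Bo, 35), (15, Pat, 31), (15, Quin, 37), (15, Uma, 24), (15, Yan, 23), (7, Gus, 39), (7, Hal, 12), (7, Sam, 22)}

{(15, Bo, 35), (15, Pat, 31), (15, Quin, 37), (15, Uma, 24), (15, Yan, 23), (7, Gus, 39), (7, Hal, 12), (7, Sam, 22)}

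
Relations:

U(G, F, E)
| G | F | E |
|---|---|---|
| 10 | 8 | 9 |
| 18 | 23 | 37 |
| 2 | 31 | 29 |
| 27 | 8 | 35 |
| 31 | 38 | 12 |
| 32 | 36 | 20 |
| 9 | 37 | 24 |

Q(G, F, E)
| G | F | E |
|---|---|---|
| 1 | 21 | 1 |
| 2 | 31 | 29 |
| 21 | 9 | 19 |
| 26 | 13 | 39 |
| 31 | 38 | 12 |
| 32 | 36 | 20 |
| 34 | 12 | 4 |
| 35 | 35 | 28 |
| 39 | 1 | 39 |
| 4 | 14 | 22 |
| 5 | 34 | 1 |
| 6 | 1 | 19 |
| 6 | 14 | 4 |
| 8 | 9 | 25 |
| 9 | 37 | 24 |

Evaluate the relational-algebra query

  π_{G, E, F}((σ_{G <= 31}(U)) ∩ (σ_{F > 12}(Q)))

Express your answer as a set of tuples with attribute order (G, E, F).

{(2, 29, 31), (31, 12, 38), (9, 24, 37)}

Selection G <= 31: {(10, 8, 9), (18, 23, 37), (2, 31, 29), (27, 8, 35), (31, 38, 12), (9, 37, 24)}
Selection F > 12: {(1, 21, 1), (2, 31, 29), (26, 13, 39), (31, 38, 12), (32, 36, 20), (35, 35, 28), (4, 14, 22), (5, 34, 1), (6, 14, 4), (9, 37, 24)}
Set intersection of the two operands is {(2, 31, 29), (31, 38, 12), (9, 37, 24)}.
Keep only column(s) G, E, F: {(2, 29, 31), (31, 12, 38), (9, 24, 37)}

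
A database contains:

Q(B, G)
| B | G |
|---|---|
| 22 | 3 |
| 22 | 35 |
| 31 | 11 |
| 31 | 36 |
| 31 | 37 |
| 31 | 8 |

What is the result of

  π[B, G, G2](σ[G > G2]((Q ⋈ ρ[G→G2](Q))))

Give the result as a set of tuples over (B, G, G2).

ρ[G→G2]: schema becomes (B, G2); tuples unchanged.
Q ⋈ ρ[G→G2](Q) (natural join on B): {(22, 3, 3), (22, 3, 35), (22, 35, 3), (22, 35, 35), (31, 11, 11), (31, 11, 36), (31, 11, 37), (31, 11, 8), (31, 36, 11), (31, 36, 36), (31, 36, 37), (31, 36, 8), (31, 37, 11), (31, 37, 36), (31, 37, 37), (31, 37, 8), (31, 8, 11), (31, 8, 36), (31, 8, 37), (31, 8, 8)}
Apply σ_{G > G2}; surviving tuples: {(22, 35, 3), (31, 11, 8), (31, 36, 11), (31, 36, 8), (31, 37, 11), (31, 37, 36), (31, 37, 8)}
π[B, G, G2]: project onto (B, G, G2) → {(22, 35, 3), (31, 11, 8), (31, 36, 11), (31, 36, 8), (31, 37, 11), (31, 37, 36), (31, 37, 8)}

{(22, 35, 3), (31, 11, 8), (31, 36, 11), (31, 36, 8), (31, 37, 11), (31, 37, 36), (31, 37, 8)}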